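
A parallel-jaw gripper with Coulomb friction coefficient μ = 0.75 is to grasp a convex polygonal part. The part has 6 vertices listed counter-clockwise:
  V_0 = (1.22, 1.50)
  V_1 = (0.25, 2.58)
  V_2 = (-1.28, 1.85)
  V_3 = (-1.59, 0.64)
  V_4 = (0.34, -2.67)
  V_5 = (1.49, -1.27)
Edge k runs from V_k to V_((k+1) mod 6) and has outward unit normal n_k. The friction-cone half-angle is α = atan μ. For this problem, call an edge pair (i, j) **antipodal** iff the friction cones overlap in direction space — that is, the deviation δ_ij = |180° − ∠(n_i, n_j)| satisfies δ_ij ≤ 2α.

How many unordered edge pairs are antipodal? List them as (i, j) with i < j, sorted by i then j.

α = atan 0.75 = 36.87°;  2α = 73.74°
n_0 = (+0.7440, +0.6682)
n_1 = (-0.4306, +0.9025)
n_2 = (-0.9687, +0.2482)
n_3 = (-0.8639, -0.5037)
n_4 = (+0.7727, -0.6347)
n_5 = (+0.9953, +0.0970)
  (0,1): δ = 106.42°  ·
  (0,2): δ = 56.30°  ✓
  (0,3): δ = 11.68°  ✓
  (0,4): δ = 98.67°  ·
  (0,5): δ = 143.64°  ·
  (1,2): δ = 129.88°  ·
  (1,3): δ = 85.26°  ·
  (1,4): δ = 25.09°  ✓
  (1,5): δ = 70.06°  ✓
  (2,3): δ = 135.38°  ·
  (2,4): δ = 25.03°  ✓
  (2,5): δ = 19.94°  ✓
  (3,4): δ = 69.65°  ✓
  (3,5): δ = 24.68°  ✓
  (4,5): δ = 135.03°  ·
antipodal pairs: 8

count = 8; pairs: (0,2), (0,3), (1,4), (1,5), (2,4), (2,5), (3,4), (3,5)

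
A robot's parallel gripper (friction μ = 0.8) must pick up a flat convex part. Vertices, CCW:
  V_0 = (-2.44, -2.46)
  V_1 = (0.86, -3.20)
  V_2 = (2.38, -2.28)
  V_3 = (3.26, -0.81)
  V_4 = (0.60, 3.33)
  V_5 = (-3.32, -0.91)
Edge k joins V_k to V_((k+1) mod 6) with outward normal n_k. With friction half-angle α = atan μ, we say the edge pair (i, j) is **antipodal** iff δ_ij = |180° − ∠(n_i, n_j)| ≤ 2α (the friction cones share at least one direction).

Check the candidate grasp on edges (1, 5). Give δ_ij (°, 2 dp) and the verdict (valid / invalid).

δ = 88.40°, invalid

α = atan 0.8 = 38.66°;  2α = 77.32°
edge 1: e_1 = (+1.52, +0.92);  n_1 = (+0.5178, -0.8555)
edge 5: e_5 = (+0.88, -1.55);  n_5 = (-0.8696, -0.4937)
∠(n_1, n_5) = 91.60°
δ = |180° − 91.60°| = 88.40°
88.40° > 2α = 77.32°  →  invalid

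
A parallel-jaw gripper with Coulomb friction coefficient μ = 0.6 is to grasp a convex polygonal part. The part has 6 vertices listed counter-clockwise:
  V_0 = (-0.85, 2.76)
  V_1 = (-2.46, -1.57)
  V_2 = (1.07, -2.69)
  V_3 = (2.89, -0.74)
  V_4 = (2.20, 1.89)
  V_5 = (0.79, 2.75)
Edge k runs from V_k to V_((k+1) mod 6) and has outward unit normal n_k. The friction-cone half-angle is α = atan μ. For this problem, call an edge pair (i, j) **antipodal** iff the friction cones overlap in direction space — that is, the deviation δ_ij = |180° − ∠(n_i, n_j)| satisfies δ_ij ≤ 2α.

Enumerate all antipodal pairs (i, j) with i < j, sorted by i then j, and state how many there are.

α = atan 0.6 = 30.96°;  2α = 61.93°
n_0 = (-0.9373, +0.3485)
n_1 = (-0.3024, -0.9532)
n_2 = (+0.7311, -0.6823)
n_3 = (+0.9673, +0.2538)
n_4 = (+0.5207, +0.8537)
n_5 = (+0.0061, +1.0000)
  (0,1): δ = 87.21°  ·
  (0,2): δ = 22.63°  ✓
  (0,3): δ = 35.10°  ✓
  (0,4): δ = 79.02°  ·
  (0,5): δ = 110.05°  ·
  (1,2): δ = 115.42°  ·
  (1,3): δ = 57.70°  ✓
  (1,4): δ = 13.78°  ✓
  (1,5): δ = 17.25°  ✓
  (2,3): δ = 122.27°  ·
  (2,4): δ = 78.36°  ·
  (2,5): δ = 47.32°  ✓
  (3,4): δ = 136.08°  ·
  (3,5): δ = 105.05°  ·
  (4,5): δ = 148.97°  ·
antipodal pairs: 6

count = 6; pairs: (0,2), (0,3), (1,3), (1,4), (1,5), (2,5)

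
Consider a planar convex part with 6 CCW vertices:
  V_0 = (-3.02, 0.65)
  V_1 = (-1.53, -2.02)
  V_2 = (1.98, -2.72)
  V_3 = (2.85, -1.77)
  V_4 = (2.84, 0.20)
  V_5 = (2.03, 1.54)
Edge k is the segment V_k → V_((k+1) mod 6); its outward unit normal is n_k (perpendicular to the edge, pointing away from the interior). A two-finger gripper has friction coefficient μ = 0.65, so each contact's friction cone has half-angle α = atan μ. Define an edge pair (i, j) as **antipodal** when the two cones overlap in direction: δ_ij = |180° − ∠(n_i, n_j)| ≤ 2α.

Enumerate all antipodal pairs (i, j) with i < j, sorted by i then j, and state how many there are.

α = atan 0.65 = 33.02°;  2α = 66.05°
n_0 = (-0.8732, -0.4873)
n_1 = (-0.1956, -0.9807)
n_2 = (+0.7375, -0.6754)
n_3 = (+1.0000, +0.0051)
n_4 = (+0.8558, +0.5173)
n_5 = (-0.1736, +0.9848)
  (0,1): δ = 130.44°  ·
  (0,2): δ = 71.65°  ·
  (0,3): δ = 28.87°  ✓
  (0,4): δ = 1.99°  ✓
  (0,5): δ = 70.83°  ·
  (1,2): δ = 121.20°  ·
  (1,3): δ = 78.43°  ·
  (1,4): δ = 47.57°  ✓
  (1,5): δ = 21.27°  ✓
  (2,3): δ = 137.23°  ·
  (2,4): δ = 106.36°  ·
  (2,5): δ = 37.52°  ✓
  (3,4): δ = 149.14°  ·
  (3,5): δ = 80.30°  ·
  (4,5): δ = 111.16°  ·
antipodal pairs: 5

count = 5; pairs: (0,3), (0,4), (1,4), (1,5), (2,5)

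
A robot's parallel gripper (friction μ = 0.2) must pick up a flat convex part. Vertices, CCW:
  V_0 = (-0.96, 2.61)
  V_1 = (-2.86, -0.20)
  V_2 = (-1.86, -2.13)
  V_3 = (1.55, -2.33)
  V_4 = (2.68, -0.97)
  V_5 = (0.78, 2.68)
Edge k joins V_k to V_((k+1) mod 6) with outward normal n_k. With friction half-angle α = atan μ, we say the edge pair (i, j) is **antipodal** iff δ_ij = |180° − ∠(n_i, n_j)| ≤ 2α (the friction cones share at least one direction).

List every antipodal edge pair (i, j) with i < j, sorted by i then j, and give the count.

count = 3; pairs: (0,3), (1,4), (2,5)

α = atan 0.2 = 11.31°;  2α = 22.62°
n_0 = (-0.8284, +0.5601)
n_1 = (-0.8879, -0.4600)
n_2 = (-0.0586, -0.9983)
n_3 = (+0.7691, -0.6391)
n_4 = (+0.8870, +0.4617)
n_5 = (-0.0402, +0.9992)
  (0,1): δ = 118.54°  ·
  (0,2): δ = 59.29°  ·
  (0,3): δ = 5.66°  ✓
  (0,4): δ = 61.56°  ·
  (0,5): δ = 126.37°  ·
  (1,2): δ = 120.75°  ·
  (1,3): δ = 67.11°  ·
  (1,4): δ = 0.11°  ✓
  (1,5): δ = 64.91°  ·
  (2,3): δ = 126.37°  ·
  (2,4): δ = 59.14°  ·
  (2,5): δ = 5.66°  ✓
  (3,4): δ = 112.78°  ·
  (3,5): δ = 47.97°  ·
  (4,5): δ = 115.20°  ·
antipodal pairs: 3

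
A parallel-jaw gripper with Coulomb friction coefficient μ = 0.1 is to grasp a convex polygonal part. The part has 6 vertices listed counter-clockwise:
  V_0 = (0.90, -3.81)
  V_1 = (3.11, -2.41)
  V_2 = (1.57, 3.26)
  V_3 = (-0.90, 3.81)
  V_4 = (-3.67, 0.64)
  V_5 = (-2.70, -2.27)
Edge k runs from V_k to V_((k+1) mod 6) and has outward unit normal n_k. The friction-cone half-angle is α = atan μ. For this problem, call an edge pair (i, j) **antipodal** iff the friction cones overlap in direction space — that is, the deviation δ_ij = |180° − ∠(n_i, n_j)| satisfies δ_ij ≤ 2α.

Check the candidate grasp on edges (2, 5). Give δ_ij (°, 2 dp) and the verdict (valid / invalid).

δ = 10.61°, valid

α = atan 0.1 = 5.71°;  2α = 11.42°
edge 2: e_2 = (-2.47, +0.55);  n_2 = (+0.2173, +0.9761)
edge 5: e_5 = (+3.60, -1.54);  n_5 = (-0.3933, -0.9194)
∠(n_2, n_5) = 169.39°
δ = |180° − 169.39°| = 10.61°
10.61° ≤ 2α = 11.42°  →  valid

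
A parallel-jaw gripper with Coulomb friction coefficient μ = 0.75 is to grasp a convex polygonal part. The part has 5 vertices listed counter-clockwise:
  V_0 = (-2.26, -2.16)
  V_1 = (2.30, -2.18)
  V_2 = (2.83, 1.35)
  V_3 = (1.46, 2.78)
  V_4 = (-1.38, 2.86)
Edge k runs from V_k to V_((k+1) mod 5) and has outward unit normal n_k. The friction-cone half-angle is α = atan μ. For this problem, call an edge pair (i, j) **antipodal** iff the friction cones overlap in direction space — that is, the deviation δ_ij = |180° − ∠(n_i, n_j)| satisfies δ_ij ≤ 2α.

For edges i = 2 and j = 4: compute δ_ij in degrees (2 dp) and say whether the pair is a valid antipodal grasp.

α = atan 0.75 = 36.87°;  2α = 73.74°
edge 2: e_2 = (-1.37, +1.43);  n_2 = (+0.7221, +0.6918)
edge 4: e_4 = (-0.88, -5.02);  n_4 = (-0.9850, +0.1727)
∠(n_2, n_4) = 126.28°
δ = |180° − 126.28°| = 53.72°
53.72° ≤ 2α = 73.74°  →  valid

δ = 53.72°, valid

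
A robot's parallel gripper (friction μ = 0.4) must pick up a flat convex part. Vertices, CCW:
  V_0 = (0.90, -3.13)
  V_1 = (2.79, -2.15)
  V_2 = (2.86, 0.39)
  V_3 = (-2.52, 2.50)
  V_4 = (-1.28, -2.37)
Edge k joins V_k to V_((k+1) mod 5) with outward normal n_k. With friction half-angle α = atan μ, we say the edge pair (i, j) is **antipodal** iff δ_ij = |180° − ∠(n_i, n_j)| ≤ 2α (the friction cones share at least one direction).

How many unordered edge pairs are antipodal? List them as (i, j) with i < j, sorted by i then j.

α = atan 0.4 = 21.80°;  2α = 43.60°
n_0 = (+0.4603, -0.8878)
n_1 = (+0.9996, -0.0275)
n_2 = (+0.3651, +0.9310)
n_3 = (-0.9691, -0.2467)
n_4 = (-0.3292, -0.9443)
  (0,1): δ = 118.99°  ·
  (0,2): δ = 48.82°  ·
  (0,3): δ = 76.88°  ·
  (0,4): δ = 133.37°  ·
  (1,2): δ = 109.84°  ·
  (1,3): δ = 15.86°  ✓
  (1,4): δ = 72.36°  ·
  (2,3): δ = 54.30°  ·
  (2,4): δ = 2.20°  ✓
  (3,4): δ = 123.50°  ·
antipodal pairs: 2

count = 2; pairs: (1,3), (2,4)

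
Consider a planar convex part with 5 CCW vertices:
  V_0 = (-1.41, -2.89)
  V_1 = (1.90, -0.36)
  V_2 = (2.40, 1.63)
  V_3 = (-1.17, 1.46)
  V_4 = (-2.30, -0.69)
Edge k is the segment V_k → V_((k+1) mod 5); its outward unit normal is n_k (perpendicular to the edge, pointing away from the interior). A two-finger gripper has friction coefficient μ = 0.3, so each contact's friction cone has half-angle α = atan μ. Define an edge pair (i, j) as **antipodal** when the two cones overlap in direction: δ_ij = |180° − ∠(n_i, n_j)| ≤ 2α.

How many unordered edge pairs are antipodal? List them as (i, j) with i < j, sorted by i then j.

count = 2; pairs: (0,3), (1,3)

α = atan 0.3 = 16.70°;  2α = 33.40°
n_0 = (+0.6073, -0.7945)
n_1 = (+0.9699, -0.2437)
n_2 = (-0.0476, +0.9989)
n_3 = (-0.8852, +0.4652)
n_4 = (-0.9270, -0.3750)
  (0,1): δ = 141.50°  ·
  (0,2): δ = 34.67°  ·
  (0,3): δ = 24.88°  ✓
  (0,4): δ = 74.63°  ·
  (1,2): δ = 73.17°  ·
  (1,3): δ = 13.62°  ✓
  (1,4): δ = 36.13°  ·
  (2,3): δ = 120.45°  ·
  (2,4): δ = 70.70°  ·
  (3,4): δ = 130.25°  ·
antipodal pairs: 2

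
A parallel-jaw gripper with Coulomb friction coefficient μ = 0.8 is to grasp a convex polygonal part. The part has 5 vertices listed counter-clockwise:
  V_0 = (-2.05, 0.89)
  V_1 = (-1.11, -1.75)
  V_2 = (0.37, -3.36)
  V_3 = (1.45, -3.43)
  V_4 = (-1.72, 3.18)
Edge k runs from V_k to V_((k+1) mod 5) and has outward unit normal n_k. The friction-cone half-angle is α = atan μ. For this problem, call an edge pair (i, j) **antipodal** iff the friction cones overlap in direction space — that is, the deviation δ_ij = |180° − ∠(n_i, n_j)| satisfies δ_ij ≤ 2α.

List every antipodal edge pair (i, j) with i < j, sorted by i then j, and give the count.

α = atan 0.8 = 38.66°;  2α = 77.32°
n_0 = (-0.9421, -0.3354)
n_1 = (-0.7362, -0.6768)
n_2 = (-0.0647, -0.9979)
n_3 = (+0.9017, +0.4324)
n_4 = (-0.9898, +0.1426)
  (0,1): δ = 157.01°  ·
  (0,2): δ = 113.31°  ·
  (0,3): δ = 6.02°  ✓
  (0,4): δ = 152.20°  ·
  (1,2): δ = 136.30°  ·
  (1,3): δ = 16.97°  ✓
  (1,4): δ = 129.21°  ·
  (2,3): δ = 60.67°  ✓
  (2,4): δ = 85.51°  ·
  (3,4): δ = 33.82°  ✓
antipodal pairs: 4

count = 4; pairs: (0,3), (1,3), (2,3), (3,4)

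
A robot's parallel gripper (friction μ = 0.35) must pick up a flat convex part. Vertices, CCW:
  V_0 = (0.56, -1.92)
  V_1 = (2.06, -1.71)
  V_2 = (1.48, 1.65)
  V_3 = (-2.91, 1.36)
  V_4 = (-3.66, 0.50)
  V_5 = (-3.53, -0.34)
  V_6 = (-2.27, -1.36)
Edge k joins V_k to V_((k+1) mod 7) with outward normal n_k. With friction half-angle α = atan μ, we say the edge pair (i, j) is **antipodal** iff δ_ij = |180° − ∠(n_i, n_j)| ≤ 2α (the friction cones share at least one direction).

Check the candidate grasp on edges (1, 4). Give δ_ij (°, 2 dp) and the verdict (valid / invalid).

δ = 1.00°, valid

α = atan 0.35 = 19.29°;  2α = 38.58°
edge 1: e_1 = (-0.58, +3.36);  n_1 = (+0.9854, +0.1701)
edge 4: e_4 = (+0.13, -0.84);  n_4 = (-0.9882, -0.1529)
∠(n_1, n_4) = 179.00°
δ = |180° − 179.00°| = 1.00°
1.00° ≤ 2α = 38.58°  →  valid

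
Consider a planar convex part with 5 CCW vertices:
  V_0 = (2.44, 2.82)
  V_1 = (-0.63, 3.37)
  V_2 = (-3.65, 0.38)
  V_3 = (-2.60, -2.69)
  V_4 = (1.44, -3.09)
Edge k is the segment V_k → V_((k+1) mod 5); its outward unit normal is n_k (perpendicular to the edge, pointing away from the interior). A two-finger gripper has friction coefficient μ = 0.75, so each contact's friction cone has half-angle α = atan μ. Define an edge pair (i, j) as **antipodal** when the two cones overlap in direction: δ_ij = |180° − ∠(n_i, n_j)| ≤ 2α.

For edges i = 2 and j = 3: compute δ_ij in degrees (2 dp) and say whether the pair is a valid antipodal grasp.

δ = 114.54°, invalid

α = atan 0.75 = 36.87°;  2α = 73.74°
edge 2: e_2 = (+1.05, -3.07);  n_2 = (-0.9462, -0.3236)
edge 3: e_3 = (+4.04, -0.40);  n_3 = (-0.0985, -0.9951)
∠(n_2, n_3) = 65.46°
δ = |180° − 65.46°| = 114.54°
114.54° > 2α = 73.74°  →  invalid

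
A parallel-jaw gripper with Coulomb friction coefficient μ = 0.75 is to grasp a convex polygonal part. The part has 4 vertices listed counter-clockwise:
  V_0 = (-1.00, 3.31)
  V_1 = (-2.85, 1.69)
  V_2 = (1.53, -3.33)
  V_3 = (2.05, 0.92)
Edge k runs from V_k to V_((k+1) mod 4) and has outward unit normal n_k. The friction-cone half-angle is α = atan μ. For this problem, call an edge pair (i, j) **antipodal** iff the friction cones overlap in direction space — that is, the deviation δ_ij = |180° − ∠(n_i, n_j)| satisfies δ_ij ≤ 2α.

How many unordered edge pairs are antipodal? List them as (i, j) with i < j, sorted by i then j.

count = 3; pairs: (0,2), (1,2), (1,3)

α = atan 0.75 = 36.87°;  2α = 73.74°
n_0 = (-0.6588, +0.7523)
n_1 = (-0.7535, -0.6574)
n_2 = (+0.9926, -0.1214)
n_3 = (+0.6168, +0.7871)
  (0,1): δ = 90.10°  ·
  (0,2): δ = 41.82°  ✓
  (0,3): δ = 100.71°  ·
  (1,2): δ = 48.08°  ✓
  (1,3): δ = 10.81°  ✓
  (2,3): δ = 121.11°  ·
antipodal pairs: 3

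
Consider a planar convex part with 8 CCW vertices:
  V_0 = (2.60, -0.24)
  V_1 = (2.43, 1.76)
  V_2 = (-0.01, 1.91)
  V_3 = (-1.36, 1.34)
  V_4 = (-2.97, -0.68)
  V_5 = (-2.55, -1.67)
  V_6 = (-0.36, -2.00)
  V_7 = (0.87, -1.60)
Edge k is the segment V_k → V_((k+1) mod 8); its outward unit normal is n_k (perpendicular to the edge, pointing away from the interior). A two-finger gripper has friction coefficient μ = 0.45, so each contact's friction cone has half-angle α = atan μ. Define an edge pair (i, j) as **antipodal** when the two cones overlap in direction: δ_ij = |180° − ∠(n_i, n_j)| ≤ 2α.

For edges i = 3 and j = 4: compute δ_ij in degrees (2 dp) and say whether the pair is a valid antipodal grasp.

α = atan 0.45 = 24.23°;  2α = 48.46°
edge 3: e_3 = (-1.61, -2.02);  n_3 = (-0.7820, +0.6233)
edge 4: e_4 = (+0.42, -0.99);  n_4 = (-0.9206, -0.3905)
∠(n_3, n_4) = 61.54°
δ = |180° − 61.54°| = 118.46°
118.46° > 2α = 48.46°  →  invalid

δ = 118.46°, invalid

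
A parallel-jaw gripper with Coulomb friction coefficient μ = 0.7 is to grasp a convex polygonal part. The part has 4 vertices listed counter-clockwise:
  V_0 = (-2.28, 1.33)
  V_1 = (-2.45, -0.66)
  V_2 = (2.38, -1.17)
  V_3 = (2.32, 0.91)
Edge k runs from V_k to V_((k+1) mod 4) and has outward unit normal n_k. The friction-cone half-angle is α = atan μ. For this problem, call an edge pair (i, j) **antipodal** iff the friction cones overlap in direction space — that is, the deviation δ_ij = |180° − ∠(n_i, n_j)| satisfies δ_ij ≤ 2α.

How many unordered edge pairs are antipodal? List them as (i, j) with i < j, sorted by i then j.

α = atan 0.7 = 34.99°;  2α = 69.98°
n_0 = (-0.9964, +0.0851)
n_1 = (-0.1050, -0.9945)
n_2 = (+0.9996, +0.0288)
n_3 = (+0.0909, +0.9959)
  (0,1): δ = 91.14°  ·
  (0,2): δ = 6.54°  ✓
  (0,3): δ = 89.67°  ·
  (1,2): δ = 82.32°  ·
  (1,3): δ = 0.81°  ✓
  (2,3): δ = 96.87°  ·
antipodal pairs: 2

count = 2; pairs: (0,2), (1,3)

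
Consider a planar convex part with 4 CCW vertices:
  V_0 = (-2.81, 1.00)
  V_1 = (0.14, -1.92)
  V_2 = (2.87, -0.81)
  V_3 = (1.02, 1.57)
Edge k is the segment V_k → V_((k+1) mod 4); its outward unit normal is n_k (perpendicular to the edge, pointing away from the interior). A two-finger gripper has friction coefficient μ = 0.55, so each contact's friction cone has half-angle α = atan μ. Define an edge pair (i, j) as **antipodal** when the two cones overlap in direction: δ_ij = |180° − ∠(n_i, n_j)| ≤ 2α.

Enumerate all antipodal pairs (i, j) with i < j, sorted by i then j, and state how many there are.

count = 3; pairs: (0,2), (0,3), (1,3)

α = atan 0.55 = 28.81°;  2α = 57.62°
n_0 = (-0.7035, -0.7107)
n_1 = (+0.3767, -0.9264)
n_2 = (+0.7895, +0.6137)
n_3 = (-0.1472, +0.9891)
  (0,1): δ = 113.17°  ·
  (0,2): δ = 7.43°  ✓
  (0,3): δ = 53.17°  ✓
  (1,2): δ = 74.27°  ·
  (1,3): δ = 13.66°  ✓
  (2,3): δ = 119.39°  ·
antipodal pairs: 3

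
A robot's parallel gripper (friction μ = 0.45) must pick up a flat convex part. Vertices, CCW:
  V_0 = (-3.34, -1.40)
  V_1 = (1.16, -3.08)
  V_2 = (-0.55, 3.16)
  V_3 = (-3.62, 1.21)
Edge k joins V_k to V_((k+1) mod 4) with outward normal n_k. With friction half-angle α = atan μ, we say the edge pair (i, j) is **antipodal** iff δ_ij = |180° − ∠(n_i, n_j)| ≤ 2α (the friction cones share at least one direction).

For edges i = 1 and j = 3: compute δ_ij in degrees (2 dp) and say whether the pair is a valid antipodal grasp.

α = atan 0.45 = 24.23°;  2α = 48.46°
edge 1: e_1 = (-1.71, +6.24);  n_1 = (+0.9644, +0.2643)
edge 3: e_3 = (+0.28, -2.61);  n_3 = (-0.9943, -0.1067)
∠(n_1, n_3) = 170.80°
δ = |180° − 170.80°| = 9.20°
9.20° ≤ 2α = 48.46°  →  valid

δ = 9.20°, valid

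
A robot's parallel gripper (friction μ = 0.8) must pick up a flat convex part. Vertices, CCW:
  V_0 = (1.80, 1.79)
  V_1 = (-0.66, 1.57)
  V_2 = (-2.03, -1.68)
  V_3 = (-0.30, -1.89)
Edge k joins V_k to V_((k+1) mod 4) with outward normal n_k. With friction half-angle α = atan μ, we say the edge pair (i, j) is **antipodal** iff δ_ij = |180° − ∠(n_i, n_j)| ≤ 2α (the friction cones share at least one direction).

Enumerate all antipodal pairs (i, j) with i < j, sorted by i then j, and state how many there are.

α = atan 0.8 = 38.66°;  2α = 77.32°
n_0 = (-0.0891, +0.9960)
n_1 = (-0.9215, +0.3884)
n_2 = (-0.1205, -0.9927)
n_3 = (+0.8685, -0.4956)
  (0,1): δ = 117.97°  ·
  (0,2): δ = 12.03°  ✓
  (0,3): δ = 55.18°  ✓
  (1,2): δ = 74.06°  ✓
  (1,3): δ = 6.85°  ✓
  (2,3): δ = 112.79°  ·
antipodal pairs: 4

count = 4; pairs: (0,2), (0,3), (1,2), (1,3)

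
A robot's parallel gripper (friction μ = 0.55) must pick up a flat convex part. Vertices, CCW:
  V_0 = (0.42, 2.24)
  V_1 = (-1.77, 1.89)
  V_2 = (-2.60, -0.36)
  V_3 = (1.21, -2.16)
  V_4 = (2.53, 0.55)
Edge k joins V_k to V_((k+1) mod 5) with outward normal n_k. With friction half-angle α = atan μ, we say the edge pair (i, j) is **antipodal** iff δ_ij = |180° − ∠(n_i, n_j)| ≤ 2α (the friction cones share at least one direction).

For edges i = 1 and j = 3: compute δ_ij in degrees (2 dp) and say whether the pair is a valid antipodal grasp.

α = atan 0.55 = 28.81°;  2α = 57.62°
edge 1: e_1 = (-0.83, -2.25);  n_1 = (-0.9382, +0.3461)
edge 3: e_3 = (+1.32, +2.71);  n_3 = (+0.8990, -0.4379)
∠(n_1, n_3) = 174.28°
δ = |180° − 174.28°| = 5.72°
5.72° ≤ 2α = 57.62°  →  valid

δ = 5.72°, valid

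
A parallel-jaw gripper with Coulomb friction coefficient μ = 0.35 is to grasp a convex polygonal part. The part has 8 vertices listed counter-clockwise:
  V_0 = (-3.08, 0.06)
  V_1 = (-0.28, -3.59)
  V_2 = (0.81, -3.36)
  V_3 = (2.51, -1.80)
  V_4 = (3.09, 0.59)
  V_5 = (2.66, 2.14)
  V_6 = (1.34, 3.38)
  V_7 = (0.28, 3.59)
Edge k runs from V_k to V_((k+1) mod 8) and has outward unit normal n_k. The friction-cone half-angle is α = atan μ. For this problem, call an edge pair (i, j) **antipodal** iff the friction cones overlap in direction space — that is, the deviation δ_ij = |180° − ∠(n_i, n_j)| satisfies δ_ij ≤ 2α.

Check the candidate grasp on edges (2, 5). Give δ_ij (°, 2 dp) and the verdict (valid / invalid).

δ = 85.75°, invalid

α = atan 0.35 = 19.29°;  2α = 38.58°
edge 2: e_2 = (+1.70, +1.56);  n_2 = (+0.6761, -0.7368)
edge 5: e_5 = (-1.32, +1.24);  n_5 = (+0.6847, +0.7288)
∠(n_2, n_5) = 94.25°
δ = |180° − 94.25°| = 85.75°
85.75° > 2α = 38.58°  →  invalid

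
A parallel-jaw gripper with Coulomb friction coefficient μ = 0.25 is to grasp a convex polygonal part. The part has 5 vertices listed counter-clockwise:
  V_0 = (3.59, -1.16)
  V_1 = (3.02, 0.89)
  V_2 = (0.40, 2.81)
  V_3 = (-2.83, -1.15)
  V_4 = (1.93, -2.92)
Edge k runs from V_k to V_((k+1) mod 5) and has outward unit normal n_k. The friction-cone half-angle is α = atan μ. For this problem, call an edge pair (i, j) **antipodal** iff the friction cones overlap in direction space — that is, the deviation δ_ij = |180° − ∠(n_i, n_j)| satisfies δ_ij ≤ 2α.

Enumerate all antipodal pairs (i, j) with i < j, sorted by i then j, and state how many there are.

count = 2; pairs: (1,3), (2,4)

α = atan 0.25 = 14.04°;  2α = 28.07°
n_0 = (+0.9635, +0.2679)
n_1 = (+0.5911, +0.8066)
n_2 = (-0.7749, +0.6321)
n_3 = (-0.3485, -0.9373)
n_4 = (+0.7275, -0.6861)
  (0,1): δ = 141.77°  ·
  (0,2): δ = 54.74°  ·
  (0,3): δ = 54.06°  ·
  (0,4): δ = 121.14°  ·
  (1,2): δ = 92.97°  ·
  (1,3): δ = 15.84°  ✓
  (1,4): δ = 82.91°  ·
  (2,3): δ = 71.19°  ·
  (2,4): δ = 4.12°  ✓
  (3,4): δ = 112.93°  ·
antipodal pairs: 2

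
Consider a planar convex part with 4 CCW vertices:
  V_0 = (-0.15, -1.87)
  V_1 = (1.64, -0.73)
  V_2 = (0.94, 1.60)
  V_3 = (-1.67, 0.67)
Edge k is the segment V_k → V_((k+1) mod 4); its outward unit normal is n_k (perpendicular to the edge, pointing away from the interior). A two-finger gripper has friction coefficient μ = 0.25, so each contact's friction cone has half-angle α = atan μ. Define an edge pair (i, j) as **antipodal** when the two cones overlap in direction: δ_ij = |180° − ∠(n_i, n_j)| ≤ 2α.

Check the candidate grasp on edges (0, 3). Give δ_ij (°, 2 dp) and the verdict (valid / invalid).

δ = 88.41°, invalid

α = atan 0.25 = 14.04°;  2α = 28.07°
edge 0: e_0 = (+1.79, +1.14);  n_0 = (+0.5372, -0.8435)
edge 3: e_3 = (+1.52, -2.54);  n_3 = (-0.8581, -0.5135)
∠(n_0, n_3) = 91.59°
δ = |180° − 91.59°| = 88.41°
88.41° > 2α = 28.07°  →  invalid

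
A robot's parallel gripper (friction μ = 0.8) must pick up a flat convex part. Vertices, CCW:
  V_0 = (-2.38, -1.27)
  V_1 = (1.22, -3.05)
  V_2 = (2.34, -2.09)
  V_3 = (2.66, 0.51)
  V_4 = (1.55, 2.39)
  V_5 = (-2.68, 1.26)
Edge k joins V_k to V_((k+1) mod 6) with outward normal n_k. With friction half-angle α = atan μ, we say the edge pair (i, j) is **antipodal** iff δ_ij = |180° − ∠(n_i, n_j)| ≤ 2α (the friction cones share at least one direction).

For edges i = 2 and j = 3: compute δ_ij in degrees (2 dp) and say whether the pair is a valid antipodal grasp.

α = atan 0.8 = 38.66°;  2α = 77.32°
edge 2: e_2 = (+0.32, +2.60);  n_2 = (+0.9925, -0.1222)
edge 3: e_3 = (-1.11, +1.88);  n_3 = (+0.8611, +0.5084)
∠(n_2, n_3) = 37.58°
δ = |180° − 37.58°| = 142.42°
142.42° > 2α = 77.32°  →  invalid

δ = 142.42°, invalid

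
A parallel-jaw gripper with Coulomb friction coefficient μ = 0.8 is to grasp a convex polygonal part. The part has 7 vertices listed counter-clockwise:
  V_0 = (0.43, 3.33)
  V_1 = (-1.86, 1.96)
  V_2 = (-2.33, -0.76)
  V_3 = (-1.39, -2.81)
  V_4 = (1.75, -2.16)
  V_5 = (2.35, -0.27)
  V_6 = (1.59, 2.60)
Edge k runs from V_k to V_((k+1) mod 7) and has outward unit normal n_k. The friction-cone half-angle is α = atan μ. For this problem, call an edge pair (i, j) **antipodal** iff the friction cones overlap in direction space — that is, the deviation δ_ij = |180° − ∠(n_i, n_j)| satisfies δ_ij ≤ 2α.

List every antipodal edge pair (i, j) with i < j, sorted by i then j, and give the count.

count = 11; pairs: (0,3), (0,4), (0,5), (1,3), (1,4), (1,5), (1,6), (2,4), (2,5), (2,6), (3,6)

α = atan 0.8 = 38.66°;  2α = 77.32°
n_0 = (-0.5134, +0.8582)
n_1 = (-0.9854, +0.1703)
n_2 = (-0.9090, -0.4168)
n_3 = (+0.2027, -0.9792)
n_4 = (+0.9531, -0.3026)
n_5 = (+0.9667, +0.2560)
n_6 = (+0.5326, +0.8464)
  (0,1): δ = 130.69°  ·
  (0,2): δ = 96.26°  ·
  (0,3): δ = 19.19°  ✓
  (0,4): δ = 41.50°  ✓
  (0,5): δ = 73.94°  ✓
  (0,6): δ = 116.93°  ·
  (1,2): δ = 145.56°  ·
  (1,3): δ = 68.50°  ✓
  (1,4): δ = 7.81°  ✓
  (1,5): δ = 24.64°  ✓
  (1,6): δ = 67.62°  ✓
  (2,3): δ = 102.94°  ·
  (2,4): δ = 42.25°  ✓
  (2,5): δ = 9.80°  ✓
  (2,6): δ = 33.18°  ✓
  (3,4): δ = 119.31°  ·
  (3,5): δ = 86.86°  ·
  (3,6): δ = 43.88°  ✓
  (4,5): δ = 147.56°  ·
  (4,6): δ = 104.57°  ·
  (5,6): δ = 137.01°  ·
antipodal pairs: 11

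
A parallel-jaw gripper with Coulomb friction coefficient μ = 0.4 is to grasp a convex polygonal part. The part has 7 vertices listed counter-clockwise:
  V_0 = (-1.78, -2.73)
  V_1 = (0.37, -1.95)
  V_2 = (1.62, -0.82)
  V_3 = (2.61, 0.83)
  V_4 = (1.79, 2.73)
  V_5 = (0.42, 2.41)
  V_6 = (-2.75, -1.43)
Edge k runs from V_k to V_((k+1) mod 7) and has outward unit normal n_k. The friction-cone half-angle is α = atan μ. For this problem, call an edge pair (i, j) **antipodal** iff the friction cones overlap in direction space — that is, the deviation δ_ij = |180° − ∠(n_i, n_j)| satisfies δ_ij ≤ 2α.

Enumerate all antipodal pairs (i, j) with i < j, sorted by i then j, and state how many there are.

count = 6; pairs: (0,4), (0,5), (1,4), (1,5), (2,5), (3,6)

α = atan 0.4 = 21.80°;  2α = 43.60°
n_0 = (+0.3410, -0.9400)
n_1 = (+0.6706, -0.7418)
n_2 = (+0.8575, -0.5145)
n_3 = (+0.9181, +0.3963)
n_4 = (-0.2275, +0.9738)
n_5 = (-0.7712, +0.6366)
n_6 = (-0.8015, -0.5980)
  (0,1): δ = 157.83°  ·
  (0,2): δ = 140.90°  ·
  (0,3): δ = 86.60°  ·
  (0,4): δ = 6.79°  ✓
  (0,5): δ = 30.52°  ✓
  (0,6): δ = 106.79°  ·
  (1,2): δ = 163.08°  ·
  (1,3): δ = 108.77°  ·
  (1,4): δ = 28.97°  ✓
  (1,5): δ = 8.35°  ✓
  (1,6): δ = 84.62°  ·
  (2,3): δ = 125.69°  ·
  (2,4): δ = 45.89°  ·
  (2,5): δ = 8.58°  ✓
  (2,6): δ = 67.69°  ·
  (3,4): δ = 100.20°  ·
  (3,5): δ = 62.88°  ·
  (3,6): δ = 13.38°  ✓
  (4,5): δ = 142.69°  ·
  (4,6): δ = 66.42°  ·
  (5,6): δ = 103.73°  ·
antipodal pairs: 6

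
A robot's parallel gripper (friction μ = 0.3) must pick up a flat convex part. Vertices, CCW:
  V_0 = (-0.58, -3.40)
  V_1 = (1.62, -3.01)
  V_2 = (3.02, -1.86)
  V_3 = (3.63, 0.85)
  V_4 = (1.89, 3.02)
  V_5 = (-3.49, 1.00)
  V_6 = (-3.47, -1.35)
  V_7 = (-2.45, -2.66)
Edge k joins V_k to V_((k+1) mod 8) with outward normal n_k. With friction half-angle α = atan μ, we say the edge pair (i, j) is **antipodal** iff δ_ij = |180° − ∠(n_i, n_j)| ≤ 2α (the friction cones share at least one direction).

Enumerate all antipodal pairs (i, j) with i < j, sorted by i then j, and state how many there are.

count = 5; pairs: (0,4), (1,4), (2,5), (3,6), (3,7)

α = atan 0.3 = 16.70°;  2α = 33.40°
n_0 = (+0.1746, -0.9846)
n_1 = (+0.6347, -0.7727)
n_2 = (+0.9756, -0.2196)
n_3 = (+0.7802, +0.6256)
n_4 = (-0.3515, +0.9362)
n_5 = (-1.0000, -0.0085)
n_6 = (-0.7890, -0.6144)
n_7 = (-0.3680, -0.9298)
  (0,1): δ = 150.65°  ·
  (0,2): δ = 112.74°  ·
  (0,3): δ = 61.33°  ·
  (0,4): δ = 10.53°  ✓
  (0,5): δ = 80.44°  ·
  (0,6): δ = 117.85°  ·
  (0,7): δ = 148.36°  ·
  (1,2): δ = 142.09°  ·
  (1,3): δ = 90.68°  ·
  (1,4): δ = 18.82°  ✓
  (1,5): δ = 51.09°  ·
  (1,6): δ = 88.50°  ·
  (1,7): δ = 119.01°  ·
  (2,3): δ = 128.59°  ·
  (2,4): δ = 56.74°  ·
  (2,5): δ = 13.17°  ✓
  (2,6): δ = 50.59°  ·
  (2,7): δ = 81.10°  ·
  (3,4): δ = 108.14°  ·
  (3,5): δ = 38.24°  ·
  (3,6): δ = 0.82°  ✓
  (3,7): δ = 29.69°  ✓
  (4,5): δ = 110.09°  ·
  (4,6): δ = 72.67°  ·
  (4,7): δ = 42.17°  ·
  (5,6): δ = 142.58°  ·
  (5,7): δ = 112.08°  ·
  (6,7): δ = 149.50°  ·
antipodal pairs: 5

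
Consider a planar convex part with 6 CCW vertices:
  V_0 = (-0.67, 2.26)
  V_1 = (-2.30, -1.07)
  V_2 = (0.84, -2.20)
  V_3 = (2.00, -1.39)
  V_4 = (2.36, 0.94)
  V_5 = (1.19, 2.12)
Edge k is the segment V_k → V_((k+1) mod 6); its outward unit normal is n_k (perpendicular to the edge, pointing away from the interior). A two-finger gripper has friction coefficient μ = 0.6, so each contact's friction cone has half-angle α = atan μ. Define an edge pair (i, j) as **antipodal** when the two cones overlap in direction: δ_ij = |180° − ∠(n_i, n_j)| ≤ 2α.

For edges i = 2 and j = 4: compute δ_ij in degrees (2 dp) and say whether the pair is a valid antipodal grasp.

α = atan 0.6 = 30.96°;  2α = 61.93°
edge 2: e_2 = (+1.16, +0.81);  n_2 = (+0.5725, -0.8199)
edge 4: e_4 = (-1.17, +1.18);  n_4 = (+0.7101, +0.7041)
∠(n_2, n_4) = 99.83°
δ = |180° − 99.83°| = 80.17°
80.17° > 2α = 61.93°  →  invalid

δ = 80.17°, invalid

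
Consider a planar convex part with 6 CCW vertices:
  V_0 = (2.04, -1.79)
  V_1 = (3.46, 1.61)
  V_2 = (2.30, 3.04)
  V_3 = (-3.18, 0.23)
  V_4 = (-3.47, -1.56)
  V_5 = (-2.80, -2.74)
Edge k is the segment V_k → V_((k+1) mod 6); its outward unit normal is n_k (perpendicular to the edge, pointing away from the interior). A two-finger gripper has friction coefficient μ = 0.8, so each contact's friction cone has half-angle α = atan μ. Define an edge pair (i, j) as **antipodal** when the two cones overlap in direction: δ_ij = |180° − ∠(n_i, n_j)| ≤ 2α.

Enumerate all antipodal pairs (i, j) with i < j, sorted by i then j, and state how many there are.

α = atan 0.8 = 38.66°;  2α = 77.32°
n_0 = (+0.9228, -0.3854)
n_1 = (+0.7766, +0.6300)
n_2 = (-0.4563, +0.8898)
n_3 = (-0.9871, +0.1599)
n_4 = (-0.8696, -0.4938)
n_5 = (+0.1926, -0.9813)
  (0,1): δ = 118.28°  ·
  (0,2): δ = 40.18°  ✓
  (0,3): δ = 13.47°  ✓
  (0,4): δ = 52.26°  ✓
  (0,5): δ = 123.77°  ·
  (1,2): δ = 101.90°  ·
  (1,3): δ = 48.25°  ✓
  (1,4): δ = 9.46°  ✓
  (1,5): δ = 62.06°  ✓
  (2,3): δ = 126.35°  ·
  (2,4): δ = 87.56°  ·
  (2,5): δ = 16.04°  ✓
  (3,4): δ = 141.21°  ·
  (3,5): δ = 69.69°  ✓
  (4,5): δ = 108.48°  ·
antipodal pairs: 8

count = 8; pairs: (0,2), (0,3), (0,4), (1,3), (1,4), (1,5), (2,5), (3,5)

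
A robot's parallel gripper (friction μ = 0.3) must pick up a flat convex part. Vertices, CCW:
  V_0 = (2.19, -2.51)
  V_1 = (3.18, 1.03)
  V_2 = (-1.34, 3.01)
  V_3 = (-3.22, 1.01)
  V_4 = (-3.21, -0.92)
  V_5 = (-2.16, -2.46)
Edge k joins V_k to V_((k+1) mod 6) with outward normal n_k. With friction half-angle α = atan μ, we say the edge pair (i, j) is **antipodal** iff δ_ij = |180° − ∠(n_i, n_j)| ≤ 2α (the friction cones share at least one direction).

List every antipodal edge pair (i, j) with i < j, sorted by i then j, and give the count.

count = 4; pairs: (0,2), (0,3), (1,4), (1,5)

α = atan 0.3 = 16.70°;  2α = 33.40°
n_0 = (+0.9630, -0.2693)
n_1 = (+0.4012, +0.9160)
n_2 = (-0.7286, +0.6849)
n_3 = (-1.0000, -0.0052)
n_4 = (-0.8262, -0.5633)
n_5 = (-0.0115, -0.9999)
  (0,1): δ = 98.03°  ·
  (0,2): δ = 27.60°  ✓
  (0,3): δ = 15.92°  ✓
  (0,4): δ = 49.91°  ·
  (0,5): δ = 104.97°  ·
  (1,2): δ = 109.57°  ·
  (1,3): δ = 66.05°  ·
  (1,4): δ = 32.06°  ✓
  (1,5): δ = 23.00°  ✓
  (2,3): δ = 136.47°  ·
  (2,4): δ = 102.48°  ·
  (2,5): δ = 47.43°  ·
  (3,4): δ = 146.01°  ·
  (3,5): δ = 90.96°  ·
  (4,5): δ = 124.95°  ·
antipodal pairs: 4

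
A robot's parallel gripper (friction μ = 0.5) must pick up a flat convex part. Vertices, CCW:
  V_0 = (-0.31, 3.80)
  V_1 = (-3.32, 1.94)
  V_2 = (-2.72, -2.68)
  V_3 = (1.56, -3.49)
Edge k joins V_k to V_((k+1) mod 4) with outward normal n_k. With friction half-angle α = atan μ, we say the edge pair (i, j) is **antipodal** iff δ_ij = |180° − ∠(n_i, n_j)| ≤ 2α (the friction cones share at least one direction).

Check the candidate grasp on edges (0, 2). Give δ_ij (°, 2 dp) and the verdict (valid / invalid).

δ = 42.43°, valid

α = atan 0.5 = 26.57°;  2α = 53.13°
edge 0: e_0 = (-3.01, -1.86);  n_0 = (-0.5257, +0.8507)
edge 2: e_2 = (+4.28, -0.81);  n_2 = (-0.1860, -0.9826)
∠(n_0, n_2) = 137.57°
δ = |180° − 137.57°| = 42.43°
42.43° ≤ 2α = 53.13°  →  valid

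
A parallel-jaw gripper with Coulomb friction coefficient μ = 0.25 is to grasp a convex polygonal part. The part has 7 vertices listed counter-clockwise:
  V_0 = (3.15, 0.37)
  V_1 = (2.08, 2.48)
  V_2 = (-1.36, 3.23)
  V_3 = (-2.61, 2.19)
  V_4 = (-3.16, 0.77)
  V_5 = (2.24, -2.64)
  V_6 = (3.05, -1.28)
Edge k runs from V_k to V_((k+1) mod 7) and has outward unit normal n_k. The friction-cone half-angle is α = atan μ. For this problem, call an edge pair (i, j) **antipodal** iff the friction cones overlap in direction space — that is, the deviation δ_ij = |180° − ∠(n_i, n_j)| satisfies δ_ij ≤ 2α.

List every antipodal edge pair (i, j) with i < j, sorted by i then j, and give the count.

α = atan 0.25 = 14.04°;  2α = 28.07°
n_0 = (+0.8919, +0.4523)
n_1 = (+0.2130, +0.9770)
n_2 = (-0.6396, +0.7687)
n_3 = (-0.9325, +0.3612)
n_4 = (-0.5339, -0.8455)
n_5 = (+0.8592, -0.5117)
n_6 = (+0.9982, -0.0605)
  (0,1): δ = 129.19°  ·
  (0,2): δ = 77.13°  ·
  (0,3): δ = 48.06°  ·
  (0,4): δ = 30.84°  ·
  (0,5): δ = 122.33°  ·
  (0,6): δ = 149.64°  ·
  (1,2): δ = 127.94°  ·
  (1,3): δ = 98.87°  ·
  (1,4): δ = 19.97°  ✓
  (1,5): δ = 71.52°  ·
  (1,6): δ = 98.83°  ·
  (2,3): δ = 150.93°  ·
  (2,4): δ = 72.03°  ·
  (2,5): δ = 19.46°  ✓
  (2,6): δ = 46.77°  ·
  (3,4): δ = 101.10°  ·
  (3,5): δ = 9.60°  ✓
  (3,6): δ = 17.70°  ✓
  (4,5): δ = 88.51°  ·
  (4,6): δ = 61.20°  ·
  (5,6): δ = 152.69°  ·
antipodal pairs: 4

count = 4; pairs: (1,4), (2,5), (3,5), (3,6)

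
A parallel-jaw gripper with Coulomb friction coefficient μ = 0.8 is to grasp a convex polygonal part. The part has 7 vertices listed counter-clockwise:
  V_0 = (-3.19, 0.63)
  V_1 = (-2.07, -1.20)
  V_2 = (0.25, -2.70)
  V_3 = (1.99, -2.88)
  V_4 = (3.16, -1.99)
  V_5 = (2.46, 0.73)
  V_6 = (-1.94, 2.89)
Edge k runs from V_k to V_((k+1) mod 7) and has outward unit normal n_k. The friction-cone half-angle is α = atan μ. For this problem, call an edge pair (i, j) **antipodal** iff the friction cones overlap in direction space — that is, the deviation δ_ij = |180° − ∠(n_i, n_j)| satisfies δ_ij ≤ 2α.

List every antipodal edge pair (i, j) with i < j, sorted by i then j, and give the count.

α = atan 0.8 = 38.66°;  2α = 77.32°
n_0 = (-0.8529, -0.5220)
n_1 = (-0.5430, -0.8398)
n_2 = (-0.1029, -0.9947)
n_3 = (+0.6054, -0.7959)
n_4 = (+0.9684, +0.2492)
n_5 = (+0.4407, +0.8977)
n_6 = (-0.8751, +0.4840)
  (0,1): δ = 154.35°  ·
  (0,2): δ = 127.37°  ·
  (0,3): δ = 84.21°  ·
  (0,4): δ = 17.04°  ✓
  (0,5): δ = 32.39°  ✓
  (0,6): δ = 119.59°  ·
  (1,2): δ = 153.02°  ·
  (1,3): δ = 109.86°  ·
  (1,4): δ = 42.68°  ✓
  (1,5): δ = 6.74°  ✓
  (1,6): δ = 93.94°  ·
  (2,3): δ = 136.83°  ·
  (2,4): δ = 69.66°  ✓
  (2,5): δ = 20.24°  ✓
  (2,6): δ = 66.96°  ✓
  (3,4): δ = 112.83°  ·
  (3,5): δ = 63.41°  ✓
  (3,6): δ = 23.79°  ✓
  (4,5): δ = 130.58°  ·
  (4,6): δ = 43.38°  ✓
  (5,6): δ = 92.80°  ·
antipodal pairs: 10

count = 10; pairs: (0,4), (0,5), (1,4), (1,5), (2,4), (2,5), (2,6), (3,5), (3,6), (4,6)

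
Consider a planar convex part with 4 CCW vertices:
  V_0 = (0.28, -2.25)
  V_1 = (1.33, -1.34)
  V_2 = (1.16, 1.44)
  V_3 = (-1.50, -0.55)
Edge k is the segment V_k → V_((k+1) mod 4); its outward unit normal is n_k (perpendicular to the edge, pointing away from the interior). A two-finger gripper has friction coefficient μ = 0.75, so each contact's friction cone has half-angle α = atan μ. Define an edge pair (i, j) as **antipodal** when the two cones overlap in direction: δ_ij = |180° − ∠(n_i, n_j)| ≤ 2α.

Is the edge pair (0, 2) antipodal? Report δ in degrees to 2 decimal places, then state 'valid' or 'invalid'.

δ = 4.11°, valid

α = atan 0.75 = 36.87°;  2α = 73.74°
edge 0: e_0 = (+1.05, +0.91);  n_0 = (+0.6549, -0.7557)
edge 2: e_2 = (-2.66, -1.99);  n_2 = (-0.5990, +0.8007)
∠(n_0, n_2) = 175.89°
δ = |180° − 175.89°| = 4.11°
4.11° ≤ 2α = 73.74°  →  valid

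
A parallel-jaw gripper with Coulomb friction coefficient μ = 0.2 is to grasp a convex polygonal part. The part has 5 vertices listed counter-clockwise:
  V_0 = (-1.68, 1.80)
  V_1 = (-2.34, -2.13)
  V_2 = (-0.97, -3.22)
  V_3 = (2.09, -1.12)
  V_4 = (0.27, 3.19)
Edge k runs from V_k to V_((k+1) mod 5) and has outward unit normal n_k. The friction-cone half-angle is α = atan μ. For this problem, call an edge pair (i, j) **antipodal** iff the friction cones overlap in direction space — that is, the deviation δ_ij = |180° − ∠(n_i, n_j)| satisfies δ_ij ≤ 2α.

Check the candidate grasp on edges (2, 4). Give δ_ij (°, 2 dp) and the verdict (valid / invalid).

α = atan 0.2 = 11.31°;  2α = 22.62°
edge 2: e_2 = (+3.06, +2.10);  n_2 = (+0.5658, -0.8245)
edge 4: e_4 = (-1.95, -1.39);  n_4 = (-0.5804, +0.8143)
∠(n_2, n_4) = 178.98°
δ = |180° − 178.98°| = 1.02°
1.02° ≤ 2α = 22.62°  →  valid

δ = 1.02°, valid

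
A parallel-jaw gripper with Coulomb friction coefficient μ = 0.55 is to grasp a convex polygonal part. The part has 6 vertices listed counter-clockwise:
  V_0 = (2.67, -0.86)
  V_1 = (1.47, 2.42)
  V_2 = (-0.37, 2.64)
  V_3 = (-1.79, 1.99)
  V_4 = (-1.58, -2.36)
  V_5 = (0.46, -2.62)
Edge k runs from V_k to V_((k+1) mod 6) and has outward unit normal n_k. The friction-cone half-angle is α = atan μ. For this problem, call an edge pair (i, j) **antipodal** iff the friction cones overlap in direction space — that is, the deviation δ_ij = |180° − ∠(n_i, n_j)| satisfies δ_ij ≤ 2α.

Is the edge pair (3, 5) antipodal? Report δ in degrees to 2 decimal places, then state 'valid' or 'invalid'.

δ = 54.23°, valid

α = atan 0.55 = 28.81°;  2α = 57.62°
edge 3: e_3 = (+0.21, -4.35);  n_3 = (-0.9988, -0.0482)
edge 5: e_5 = (+2.21, +1.76);  n_5 = (+0.6230, -0.7822)
∠(n_3, n_5) = 125.77°
δ = |180° − 125.77°| = 54.23°
54.23° ≤ 2α = 57.62°  →  valid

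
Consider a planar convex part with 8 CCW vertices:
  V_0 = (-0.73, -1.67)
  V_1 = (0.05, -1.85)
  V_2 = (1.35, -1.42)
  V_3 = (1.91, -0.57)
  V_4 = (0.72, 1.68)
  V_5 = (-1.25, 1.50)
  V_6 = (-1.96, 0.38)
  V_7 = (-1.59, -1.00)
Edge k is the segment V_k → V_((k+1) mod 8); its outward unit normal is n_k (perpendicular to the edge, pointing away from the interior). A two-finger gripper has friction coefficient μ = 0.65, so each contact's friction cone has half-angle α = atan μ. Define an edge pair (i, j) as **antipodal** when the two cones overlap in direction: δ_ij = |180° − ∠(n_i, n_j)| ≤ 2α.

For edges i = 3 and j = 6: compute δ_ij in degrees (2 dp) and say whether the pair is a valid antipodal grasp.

α = atan 0.65 = 33.02°;  2α = 66.05°
edge 3: e_3 = (-1.19, +2.25);  n_3 = (+0.8840, +0.4675)
edge 6: e_6 = (+0.37, -1.38);  n_6 = (-0.9659, -0.2590)
∠(n_3, n_6) = 167.14°
δ = |180° − 167.14°| = 12.86°
12.86° ≤ 2α = 66.05°  →  valid

δ = 12.86°, valid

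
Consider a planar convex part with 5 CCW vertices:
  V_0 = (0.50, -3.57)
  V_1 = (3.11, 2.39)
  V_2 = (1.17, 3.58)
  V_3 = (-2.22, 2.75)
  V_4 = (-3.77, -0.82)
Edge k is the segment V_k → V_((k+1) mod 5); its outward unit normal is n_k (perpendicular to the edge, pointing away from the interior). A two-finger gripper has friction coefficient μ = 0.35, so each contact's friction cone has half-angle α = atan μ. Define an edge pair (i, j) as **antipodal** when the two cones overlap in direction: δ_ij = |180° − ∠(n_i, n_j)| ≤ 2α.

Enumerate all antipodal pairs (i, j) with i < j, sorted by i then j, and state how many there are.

count = 2; pairs: (0,3), (1,4)

α = atan 0.35 = 19.29°;  2α = 38.58°
n_0 = (+0.9160, -0.4011)
n_1 = (+0.5229, +0.8524)
n_2 = (-0.2378, +0.9713)
n_3 = (-0.9173, +0.3983)
n_4 = (-0.5415, -0.8407)
  (0,1): δ = 97.88°  ·
  (0,2): δ = 52.59°  ·
  (0,3): δ = 0.18°  ✓
  (0,4): δ = 80.87°  ·
  (1,2): δ = 134.72°  ·
  (1,3): δ = 81.94°  ·
  (1,4): δ = 1.26°  ✓
  (2,3): δ = 127.23°  ·
  (2,4): δ = 46.54°  ·
  (3,4): δ = 99.31°  ·
antipodal pairs: 2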